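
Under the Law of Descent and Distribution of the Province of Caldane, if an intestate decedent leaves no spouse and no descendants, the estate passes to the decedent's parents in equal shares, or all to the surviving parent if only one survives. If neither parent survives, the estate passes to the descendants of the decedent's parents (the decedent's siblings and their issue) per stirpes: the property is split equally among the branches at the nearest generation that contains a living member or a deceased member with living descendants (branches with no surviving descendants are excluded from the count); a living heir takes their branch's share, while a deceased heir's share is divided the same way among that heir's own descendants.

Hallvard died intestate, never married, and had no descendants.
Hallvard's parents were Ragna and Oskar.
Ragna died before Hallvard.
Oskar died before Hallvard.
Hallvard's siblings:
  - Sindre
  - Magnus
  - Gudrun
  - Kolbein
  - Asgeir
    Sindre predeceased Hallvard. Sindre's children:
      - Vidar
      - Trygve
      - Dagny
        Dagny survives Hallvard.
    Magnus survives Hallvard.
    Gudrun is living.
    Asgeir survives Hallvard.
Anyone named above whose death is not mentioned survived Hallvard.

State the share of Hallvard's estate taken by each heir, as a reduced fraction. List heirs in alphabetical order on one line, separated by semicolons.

Asgeir 1/5; Dagny 1/15; Gudrun 1/5; Kolbein 1/5; Magnus 1/5; Trygve 1/15; Vidar 1/15

Neither parent survives and there are no descendants, so the estate passes to Hallvard's siblings and their issue per stirpes.
The estate is divided into 5 equal shares of 1/5 among Sindre, Magnus, Gudrun, Kolbein, Asgeir.
Sindre predeceased; the 1/5 allotted to Sindre's branch passes to Sindre's issue by representation.
The 1/5 is divided into 3 equal shares of 1/15 among Vidar, Trygve, Dagny.
Vidar is living and takes 1/15.
Trygve is living and takes 1/15.
Dagny is living and takes 1/15.
Magnus is living and takes 1/5.
Gudrun is living and takes 1/5.
Kolbein is living and takes 1/5.
Asgeir is living and takes 1/5.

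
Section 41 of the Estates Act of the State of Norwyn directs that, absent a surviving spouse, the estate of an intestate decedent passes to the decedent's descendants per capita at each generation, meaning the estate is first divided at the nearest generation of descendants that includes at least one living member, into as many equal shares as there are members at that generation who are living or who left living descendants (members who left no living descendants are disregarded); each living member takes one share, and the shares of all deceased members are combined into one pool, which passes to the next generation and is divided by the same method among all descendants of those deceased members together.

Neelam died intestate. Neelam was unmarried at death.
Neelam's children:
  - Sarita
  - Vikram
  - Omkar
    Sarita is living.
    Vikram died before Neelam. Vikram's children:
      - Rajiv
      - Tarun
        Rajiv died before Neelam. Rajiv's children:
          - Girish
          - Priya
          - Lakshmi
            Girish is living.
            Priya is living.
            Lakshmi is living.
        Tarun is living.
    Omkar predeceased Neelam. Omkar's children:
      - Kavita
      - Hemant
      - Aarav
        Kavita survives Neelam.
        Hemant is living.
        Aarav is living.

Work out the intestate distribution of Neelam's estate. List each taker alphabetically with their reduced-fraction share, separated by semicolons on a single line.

There is no surviving spouse, so the entire estate passes to Neelam's descendants per capita at each generation.
At generation 1 (Sarita, Vikram, Omkar) there are 3 shares of (1)/3 = 1/3 each.
Living: Sarita — each takes 1/3.
Deceased: Vikram and Omkar. Their combined 2/3 is pooled and carried to generation 2.
At generation 2 (Rajiv, Tarun, Kavita, Hemant, Aarav) there are 5 shares of (2/3)/5 = 2/15 each.
Living: Tarun, Kavita, Hemant, and Aarav — each takes 2/15.
Deceased: Rajiv. That 2/15 share is carried to generation 3.
At generation 3 (Girish, Priya, Lakshmi) there are 3 shares of (2/15)/3 = 2/45 each.
Living: Girish, Priya, and Lakshmi — each takes 2/45.

Aarav 2/15; Girish 2/45; Hemant 2/15; Kavita 2/15; Lakshmi 2/45; Priya 2/45; Sarita 1/3; Tarun 2/15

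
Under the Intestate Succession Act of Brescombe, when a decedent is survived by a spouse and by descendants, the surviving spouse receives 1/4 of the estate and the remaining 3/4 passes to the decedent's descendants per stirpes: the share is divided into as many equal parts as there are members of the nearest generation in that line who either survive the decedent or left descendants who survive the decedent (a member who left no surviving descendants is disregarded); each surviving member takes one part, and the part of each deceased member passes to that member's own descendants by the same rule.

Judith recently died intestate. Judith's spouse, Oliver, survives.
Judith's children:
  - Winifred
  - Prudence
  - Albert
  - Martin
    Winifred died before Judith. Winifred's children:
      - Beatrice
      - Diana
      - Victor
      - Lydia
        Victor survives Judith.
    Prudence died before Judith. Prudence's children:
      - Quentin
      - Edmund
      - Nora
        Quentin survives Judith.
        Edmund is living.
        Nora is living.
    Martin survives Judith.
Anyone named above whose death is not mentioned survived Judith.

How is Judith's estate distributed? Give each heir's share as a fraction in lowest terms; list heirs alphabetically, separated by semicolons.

Albert 3/16; Beatrice 3/64; Diana 3/64; Edmund 1/16; Lydia 3/64; Martin 3/16; Nora 1/16; Oliver 1/4; Quentin 1/16; Victor 3/64

Oliver, as surviving spouse, takes 1/4.
The remaining 3/4 passes to Judith's descendants per stirpes.
The 3/4 is divided into 4 equal shares of 3/16 among Winifred, Prudence, Albert, Martin.
Winifred predeceased; the 3/16 allotted to Winifred's branch passes to Winifred's issue by representation.
The 3/16 is divided into 4 equal shares of 3/64 among Beatrice, Diana, Victor, Lydia.
Beatrice is living and takes 3/64.
Diana is living and takes 3/64.
Victor is living and takes 3/64.
Lydia is living and takes 3/64.
Prudence predeceased; the 3/16 allotted to Prudence's branch passes to Prudence's issue by representation.
The 3/16 is divided into 3 equal shares of 1/16 among Quentin, Edmund, Nora.
Quentin is living and takes 1/16.
Edmund is living and takes 1/16.
Nora is living and takes 1/16.
Albert is living and takes 3/16.
Martin is living and takes 3/16.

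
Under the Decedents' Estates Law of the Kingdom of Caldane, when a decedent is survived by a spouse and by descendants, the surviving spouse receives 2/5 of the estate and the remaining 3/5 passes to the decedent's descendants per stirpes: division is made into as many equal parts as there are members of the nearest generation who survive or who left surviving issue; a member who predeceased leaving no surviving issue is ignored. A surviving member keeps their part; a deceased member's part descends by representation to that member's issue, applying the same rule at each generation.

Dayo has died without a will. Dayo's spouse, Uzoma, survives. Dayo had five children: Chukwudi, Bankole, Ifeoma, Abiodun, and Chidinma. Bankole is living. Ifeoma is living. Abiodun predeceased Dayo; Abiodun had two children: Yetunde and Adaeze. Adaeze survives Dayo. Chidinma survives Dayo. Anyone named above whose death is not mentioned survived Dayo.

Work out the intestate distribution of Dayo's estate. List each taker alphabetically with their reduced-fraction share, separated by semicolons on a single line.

Uzoma, as surviving spouse, takes 2/5.
The remaining 3/5 passes to Dayo's descendants per stirpes.
The 3/5 is divided into 5 equal shares of 3/25 among Chukwudi, Bankole, Ifeoma, Abiodun, Chidinma.
Chukwudi is living and takes 3/25.
Bankole is living and takes 3/25.
Ifeoma is living and takes 3/25.
Abiodun predeceased; the 3/25 allotted to Abiodun's branch passes to Abiodun's issue by representation.
The 3/25 is divided into 2 equal shares of 3/50 among Yetunde, Adaeze.
Yetunde is living and takes 3/50.
Adaeze is living and takes 3/50.
Chidinma is living and takes 3/25.

Adaeze 3/50; Bankole 3/25; Chidinma 3/25; Chukwudi 3/25; Ifeoma 3/25; Uzoma 2/5; Yetunde 3/50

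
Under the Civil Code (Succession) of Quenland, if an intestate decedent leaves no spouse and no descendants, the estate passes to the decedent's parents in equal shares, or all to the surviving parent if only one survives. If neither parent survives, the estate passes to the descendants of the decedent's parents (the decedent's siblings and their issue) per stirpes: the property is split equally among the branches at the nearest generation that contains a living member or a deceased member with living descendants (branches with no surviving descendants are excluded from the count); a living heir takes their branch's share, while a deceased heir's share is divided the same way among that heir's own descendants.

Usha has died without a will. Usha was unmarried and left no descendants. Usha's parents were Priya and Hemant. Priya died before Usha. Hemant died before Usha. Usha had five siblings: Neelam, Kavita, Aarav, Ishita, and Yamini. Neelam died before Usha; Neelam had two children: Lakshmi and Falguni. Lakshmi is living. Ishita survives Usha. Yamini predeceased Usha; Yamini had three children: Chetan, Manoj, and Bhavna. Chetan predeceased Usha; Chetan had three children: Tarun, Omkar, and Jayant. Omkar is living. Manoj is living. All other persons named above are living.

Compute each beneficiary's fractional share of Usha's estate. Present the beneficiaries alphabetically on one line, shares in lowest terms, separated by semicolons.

Neither parent survives and there are no descendants, so the estate passes to Usha's siblings and their issue per stirpes.
The estate is divided into 5 equal shares of 1/5 among Neelam, Kavita, Aarav, Ishita, Yamini.
Neelam predeceased; the 1/5 allotted to Neelam's branch passes to Neelam's issue by representation.
The 1/5 is divided into 2 equal shares of 1/10 among Lakshmi, Falguni.
Lakshmi is living and takes 1/10.
Falguni is living and takes 1/10.
Kavita is living and takes 1/5.
Aarav is living and takes 1/5.
Ishita is living and takes 1/5.
Yamini predeceased; the 1/5 allotted to Yamini's branch passes to Yamini's issue by representation.
The 1/5 is divided into 3 equal shares of 1/15 among Chetan, Manoj, Bhavna.
Chetan predeceased; the 1/15 allotted to Chetan's branch passes to Chetan's issue by representation.
The 1/15 is divided into 3 equal shares of 1/45 among Tarun, Omkar, Jayant.
Tarun is living and takes 1/45.
Omkar is living and takes 1/45.
Jayant is living and takes 1/45.
Manoj is living and takes 1/15.
Bhavna is living and takes 1/15.

Aarav 1/5; Bhavna 1/15; Falguni 1/10; Ishita 1/5; Jayant 1/45; Kavita 1/5; Lakshmi 1/10; Manoj 1/15; Omkar 1/45; Tarun 1/45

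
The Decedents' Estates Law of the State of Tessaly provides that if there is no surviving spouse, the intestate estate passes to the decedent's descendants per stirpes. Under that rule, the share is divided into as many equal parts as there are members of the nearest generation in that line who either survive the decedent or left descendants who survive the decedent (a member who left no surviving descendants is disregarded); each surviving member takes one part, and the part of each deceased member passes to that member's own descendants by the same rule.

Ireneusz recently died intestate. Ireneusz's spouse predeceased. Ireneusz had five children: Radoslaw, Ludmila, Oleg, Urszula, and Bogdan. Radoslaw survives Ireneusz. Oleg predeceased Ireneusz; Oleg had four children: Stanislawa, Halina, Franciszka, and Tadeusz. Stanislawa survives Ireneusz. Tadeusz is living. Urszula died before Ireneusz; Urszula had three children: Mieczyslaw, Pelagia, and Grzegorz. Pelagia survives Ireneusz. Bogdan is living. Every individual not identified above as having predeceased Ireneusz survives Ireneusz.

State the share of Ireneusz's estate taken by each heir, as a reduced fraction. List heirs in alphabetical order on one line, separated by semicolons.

There is no surviving spouse, so the entire estate passes to Ireneusz's descendants per stirpes.
The estate is divided into 5 equal shares of 1/5 among Radoslaw, Ludmila, Oleg, Urszula, Bogdan.
Radoslaw is living and takes 1/5.
Ludmila is living and takes 1/5.
Oleg predeceased; the 1/5 allotted to Oleg's branch passes to Oleg's issue by representation.
The 1/5 is divided into 4 equal shares of 1/20 among Stanislawa, Halina, Franciszka, Tadeusz.
Stanislawa is living and takes 1/20.
Halina is living and takes 1/20.
Franciszka is living and takes 1/20.
Tadeusz is living and takes 1/20.
Urszula predeceased; the 1/5 allotted to Urszula's branch passes to Urszula's issue by representation.
The 1/5 is divided into 3 equal shares of 1/15 among Mieczyslaw, Pelagia, Grzegorz.
Mieczyslaw is living and takes 1/15.
Pelagia is living and takes 1/15.
Grzegorz is living and takes 1/15.
Bogdan is living and takes 1/5.

Bogdan 1/5; Franciszka 1/20; Grzegorz 1/15; Halina 1/20; Ludmila 1/5; Mieczyslaw 1/15; Pelagia 1/15; Radoslaw 1/5; Stanislawa 1/20; Tadeusz 1/20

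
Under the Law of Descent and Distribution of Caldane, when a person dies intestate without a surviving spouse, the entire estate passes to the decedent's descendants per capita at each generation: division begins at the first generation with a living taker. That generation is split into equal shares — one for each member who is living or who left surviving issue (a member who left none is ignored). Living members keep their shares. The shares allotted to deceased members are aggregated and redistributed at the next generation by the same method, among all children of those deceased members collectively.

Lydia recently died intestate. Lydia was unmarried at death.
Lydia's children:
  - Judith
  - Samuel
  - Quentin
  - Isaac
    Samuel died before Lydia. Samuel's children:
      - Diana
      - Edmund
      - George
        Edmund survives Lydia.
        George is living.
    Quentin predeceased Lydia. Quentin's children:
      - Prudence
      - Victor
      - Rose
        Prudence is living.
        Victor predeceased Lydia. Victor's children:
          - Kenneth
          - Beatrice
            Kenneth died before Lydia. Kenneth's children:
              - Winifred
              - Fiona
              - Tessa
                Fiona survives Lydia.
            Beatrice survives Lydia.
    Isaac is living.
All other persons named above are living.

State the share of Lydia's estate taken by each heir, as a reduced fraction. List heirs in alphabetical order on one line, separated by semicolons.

There is no surviving spouse, so the entire estate passes to Lydia's descendants per capita at each generation.
At generation 1 (Judith, Samuel, Quentin, Isaac) there are 4 shares of (1)/4 = 1/4 each.
Living: Judith and Isaac — each takes 1/4.
Deceased: Samuel and Quentin. Their combined 1/2 is pooled and carried to generation 2.
At generation 2 (Diana, Edmund, George, Prudence, Victor, Rose) there are 6 shares of (1/2)/6 = 1/12 each.
Living: Diana, Edmund, George, Prudence, and Rose — each takes 1/12.
Deceased: Victor. That 1/12 share is carried to generation 3.
At generation 3 (Kenneth, Beatrice) there are 2 shares of (1/12)/2 = 1/24 each.
Living: Beatrice — each takes 1/24.
Deceased: Kenneth. That 1/24 share is carried to generation 4.
At generation 4 (Winifred, Fiona, Tessa) there are 3 shares of (1/24)/3 = 1/72 each.
Living: Winifred, Fiona, and Tessa — each takes 1/72.

Beatrice 1/24; Diana 1/12; Edmund 1/12; Fiona 1/72; George 1/12; Isaac 1/4; Judith 1/4; Prudence 1/12; Rose 1/12; Tessa 1/72; Winifred 1/72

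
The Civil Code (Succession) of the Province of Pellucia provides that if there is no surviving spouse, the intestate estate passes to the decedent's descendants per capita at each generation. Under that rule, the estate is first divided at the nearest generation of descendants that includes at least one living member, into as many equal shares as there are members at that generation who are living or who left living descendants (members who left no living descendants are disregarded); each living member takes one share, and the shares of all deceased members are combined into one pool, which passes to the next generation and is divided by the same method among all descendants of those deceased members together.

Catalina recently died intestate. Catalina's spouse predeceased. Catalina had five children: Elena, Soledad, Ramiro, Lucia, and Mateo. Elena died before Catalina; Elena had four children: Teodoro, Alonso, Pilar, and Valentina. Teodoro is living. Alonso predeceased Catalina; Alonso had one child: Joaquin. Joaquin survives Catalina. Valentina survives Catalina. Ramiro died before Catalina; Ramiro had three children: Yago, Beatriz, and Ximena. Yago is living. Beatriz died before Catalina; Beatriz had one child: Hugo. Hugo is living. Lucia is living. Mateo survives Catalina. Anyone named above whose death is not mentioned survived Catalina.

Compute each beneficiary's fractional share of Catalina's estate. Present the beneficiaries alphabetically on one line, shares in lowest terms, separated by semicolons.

Hugo 2/35; Joaquin 2/35; Lucia 1/5; Mateo 1/5; Pilar 2/35; Soledad 1/5; Teodoro 2/35; Valentina 2/35; Ximena 2/35; Yago 2/35

There is no surviving spouse, so the entire estate passes to Catalina's descendants per capita at each generation.
At generation 1 (Elena, Soledad, Ramiro, Lucia, Mateo) there are 5 shares of (1)/5 = 1/5 each.
Living: Soledad, Lucia, and Mateo — each takes 1/5.
Deceased: Elena and Ramiro. Their combined 2/5 is pooled and carried to generation 2.
At generation 2 (Teodoro, Alonso, Pilar, Valentina, Yago, Beatriz, Ximena) there are 7 shares of (2/5)/7 = 2/35 each.
Living: Teodoro, Pilar, Valentina, Yago, and Ximena — each takes 2/35.
Deceased: Alonso and Beatriz. Their combined 4/35 is pooled and carried to generation 3.
At generation 3 (Joaquin, Hugo) there are 2 shares of (4/35)/2 = 2/35 each.
Living: Joaquin and Hugo — each takes 2/35.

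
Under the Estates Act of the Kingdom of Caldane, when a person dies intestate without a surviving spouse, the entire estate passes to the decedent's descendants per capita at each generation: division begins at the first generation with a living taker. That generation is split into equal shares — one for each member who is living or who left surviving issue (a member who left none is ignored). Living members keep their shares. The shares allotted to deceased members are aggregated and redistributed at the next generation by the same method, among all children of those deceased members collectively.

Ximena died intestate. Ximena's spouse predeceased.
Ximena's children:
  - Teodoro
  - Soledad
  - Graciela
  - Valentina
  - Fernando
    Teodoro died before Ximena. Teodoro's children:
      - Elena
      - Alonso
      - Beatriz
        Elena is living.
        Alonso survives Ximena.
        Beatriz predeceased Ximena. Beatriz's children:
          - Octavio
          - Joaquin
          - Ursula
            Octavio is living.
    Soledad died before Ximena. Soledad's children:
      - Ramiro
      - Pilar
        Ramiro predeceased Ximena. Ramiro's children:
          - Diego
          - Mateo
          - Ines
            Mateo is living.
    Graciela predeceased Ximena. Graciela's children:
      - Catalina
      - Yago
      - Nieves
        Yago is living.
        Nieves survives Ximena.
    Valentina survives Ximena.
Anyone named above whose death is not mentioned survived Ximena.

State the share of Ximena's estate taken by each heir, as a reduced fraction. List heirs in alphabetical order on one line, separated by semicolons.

Alonso 3/40; Catalina 3/40; Diego 1/40; Elena 3/40; Fernando 1/5; Ines 1/40; Joaquin 1/40; Mateo 1/40; Nieves 3/40; Octavio 1/40; Pilar 3/40; Ursula 1/40; Valentina 1/5; Yago 3/40

There is no surviving spouse, so the entire estate passes to Ximena's descendants per capita at each generation.
At generation 1 (Teodoro, Soledad, Graciela, Valentina, Fernando) there are 5 shares of (1)/5 = 1/5 each.
Living: Valentina and Fernando — each takes 1/5.
Deceased: Teodoro, Soledad, and Graciela. Their combined 3/5 is pooled and carried to generation 2.
At generation 2 (Elena, Alonso, Beatriz, Ramiro, Pilar, Catalina, Yago, Nieves) there are 8 shares of (3/5)/8 = 3/40 each.
Living: Elena, Alonso, Pilar, Catalina, Yago, and Nieves — each takes 3/40.
Deceased: Beatriz and Ramiro. Their combined 3/20 is pooled and carried to generation 3.
At generation 3 (Octavio, Joaquin, Ursula, Diego, Mateo, Ines) there are 6 shares of (3/20)/6 = 1/40 each.
Living: Octavio, Joaquin, Ursula, Diego, Mateo, and Ines — each takes 1/40.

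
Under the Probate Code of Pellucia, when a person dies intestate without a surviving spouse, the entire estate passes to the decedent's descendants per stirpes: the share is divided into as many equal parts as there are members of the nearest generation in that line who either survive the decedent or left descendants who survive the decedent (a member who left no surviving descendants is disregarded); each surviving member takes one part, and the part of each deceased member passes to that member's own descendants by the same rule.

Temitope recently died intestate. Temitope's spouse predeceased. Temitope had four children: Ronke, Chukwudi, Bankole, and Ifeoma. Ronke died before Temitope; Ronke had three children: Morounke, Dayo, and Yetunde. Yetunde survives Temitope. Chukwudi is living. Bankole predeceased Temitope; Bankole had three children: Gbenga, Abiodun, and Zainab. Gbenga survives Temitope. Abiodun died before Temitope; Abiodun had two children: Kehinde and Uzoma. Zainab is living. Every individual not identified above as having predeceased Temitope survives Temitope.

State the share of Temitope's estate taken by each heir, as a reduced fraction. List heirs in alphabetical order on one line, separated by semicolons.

Chukwudi 1/4; Dayo 1/12; Gbenga 1/12; Ifeoma 1/4; Kehinde 1/24; Morounke 1/12; Uzoma 1/24; Yetunde 1/12; Zainab 1/12

There is no surviving spouse, so the entire estate passes to Temitope's descendants per stirpes.
The estate is divided into 4 equal shares of 1/4 among Ronke, Chukwudi, Bankole, Ifeoma.
Ronke predeceased; the 1/4 allotted to Ronke's branch passes to Ronke's issue by representation.
The 1/4 is divided into 3 equal shares of 1/12 among Morounke, Dayo, Yetunde.
Morounke is living and takes 1/12.
Dayo is living and takes 1/12.
Yetunde is living and takes 1/12.
Chukwudi is living and takes 1/4.
Bankole predeceased; the 1/4 allotted to Bankole's branch passes to Bankole's issue by representation.
The 1/4 is divided into 3 equal shares of 1/12 among Gbenga, Abiodun, Zainab.
Gbenga is living and takes 1/12.
Abiodun predeceased; the 1/12 allotted to Abiodun's branch passes to Abiodun's issue by representation.
The 1/12 is divided into 2 equal shares of 1/24 among Kehinde, Uzoma.
Kehinde is living and takes 1/24.
Uzoma is living and takes 1/24.
Zainab is living and takes 1/12.
Ifeoma is living and takes 1/4.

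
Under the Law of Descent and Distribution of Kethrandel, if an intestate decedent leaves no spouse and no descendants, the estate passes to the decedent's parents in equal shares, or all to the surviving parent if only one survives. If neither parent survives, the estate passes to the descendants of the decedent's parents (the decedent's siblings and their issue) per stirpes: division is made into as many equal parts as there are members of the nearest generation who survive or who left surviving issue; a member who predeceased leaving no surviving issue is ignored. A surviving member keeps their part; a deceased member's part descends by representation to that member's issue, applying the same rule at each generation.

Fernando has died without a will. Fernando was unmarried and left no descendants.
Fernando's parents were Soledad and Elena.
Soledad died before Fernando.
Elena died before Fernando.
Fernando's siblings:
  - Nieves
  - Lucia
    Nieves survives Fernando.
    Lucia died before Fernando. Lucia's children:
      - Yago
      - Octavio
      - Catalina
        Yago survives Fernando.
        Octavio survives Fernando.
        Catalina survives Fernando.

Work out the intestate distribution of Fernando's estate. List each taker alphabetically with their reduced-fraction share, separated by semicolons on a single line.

Catalina 1/6; Nieves 1/2; Octavio 1/6; Yago 1/6

Neither parent survives and there are no descendants, so the estate passes to Fernando's siblings and their issue per stirpes.
The estate is divided into 2 equal shares of 1/2 among Nieves, Lucia.
Nieves is living and takes 1/2.
Lucia predeceased; the 1/2 allotted to Lucia's branch passes to Lucia's issue by representation.
The 1/2 is divided into 3 equal shares of 1/6 among Yago, Octavio, Catalina.
Yago is living and takes 1/6.
Octavio is living and takes 1/6.
Catalina is living and takes 1/6.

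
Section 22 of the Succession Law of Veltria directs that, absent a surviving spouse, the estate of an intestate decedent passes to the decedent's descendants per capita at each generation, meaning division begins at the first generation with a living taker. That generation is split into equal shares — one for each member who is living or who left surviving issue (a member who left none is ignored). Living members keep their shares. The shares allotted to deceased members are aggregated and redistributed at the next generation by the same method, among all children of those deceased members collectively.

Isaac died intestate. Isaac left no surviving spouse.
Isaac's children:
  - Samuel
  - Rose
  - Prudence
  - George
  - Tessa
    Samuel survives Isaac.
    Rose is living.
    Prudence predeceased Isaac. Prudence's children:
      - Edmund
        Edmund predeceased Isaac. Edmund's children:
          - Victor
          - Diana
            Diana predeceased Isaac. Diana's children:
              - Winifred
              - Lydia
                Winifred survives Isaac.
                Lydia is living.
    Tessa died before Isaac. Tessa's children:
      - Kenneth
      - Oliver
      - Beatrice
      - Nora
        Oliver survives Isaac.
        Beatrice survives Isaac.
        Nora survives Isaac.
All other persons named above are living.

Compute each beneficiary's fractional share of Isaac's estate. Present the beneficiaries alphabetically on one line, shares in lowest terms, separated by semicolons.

Beatrice 2/25; George 1/5; Kenneth 2/25; Lydia 1/50; Nora 2/25; Oliver 2/25; Rose 1/5; Samuel 1/5; Victor 1/25; Winifred 1/50

There is no surviving spouse, so the entire estate passes to Isaac's descendants per capita at each generation.
At generation 1 (Samuel, Rose, Prudence, George, Tessa) there are 5 shares of (1)/5 = 1/5 each.
Living: Samuel, Rose, and George — each takes 1/5.
Deceased: Prudence and Tessa. Their combined 2/5 is pooled and carried to generation 2.
At generation 2 (Edmund, Kenneth, Oliver, Beatrice, Nora) there are 5 shares of (2/5)/5 = 2/25 each.
Living: Kenneth, Oliver, Beatrice, and Nora — each takes 2/25.
Deceased: Edmund. That 2/25 share is carried to generation 3.
At generation 3 (Victor, Diana) there are 2 shares of (2/25)/2 = 1/25 each.
Living: Victor — each takes 1/25.
Deceased: Diana. That 1/25 share is carried to generation 4.
At generation 4 (Winifred, Lydia) there are 2 shares of (1/25)/2 = 1/50 each.
Living: Winifred and Lydia — each takes 1/50.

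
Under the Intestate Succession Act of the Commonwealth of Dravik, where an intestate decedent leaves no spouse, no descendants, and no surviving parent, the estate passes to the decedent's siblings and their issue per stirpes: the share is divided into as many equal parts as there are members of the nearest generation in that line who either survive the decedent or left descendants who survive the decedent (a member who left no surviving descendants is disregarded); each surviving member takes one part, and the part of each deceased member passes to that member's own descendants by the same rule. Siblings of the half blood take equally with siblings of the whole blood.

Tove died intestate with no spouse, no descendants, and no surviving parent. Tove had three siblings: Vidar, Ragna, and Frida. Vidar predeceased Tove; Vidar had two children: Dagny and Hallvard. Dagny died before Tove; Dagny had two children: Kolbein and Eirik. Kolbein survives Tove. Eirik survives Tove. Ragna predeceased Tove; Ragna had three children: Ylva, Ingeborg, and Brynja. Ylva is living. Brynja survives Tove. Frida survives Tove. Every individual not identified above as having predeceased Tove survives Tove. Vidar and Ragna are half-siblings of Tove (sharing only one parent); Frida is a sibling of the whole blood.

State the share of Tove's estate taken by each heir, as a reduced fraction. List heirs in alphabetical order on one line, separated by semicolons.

No spouse, descendants, or parent survives, so the estate passes to Tove's siblings per stirpes.
Half-blood and whole-blood siblings take equally under the stated rule.
The estate is divided into 3 equal shares of 1/3 among Vidar, Ragna, Frida.
Vidar predeceased; the 1/3 allotted to Vidar's branch passes to Vidar's issue by representation.
The 1/3 is divided into 2 equal shares of 1/6 among Dagny, Hallvard.
Dagny predeceased; the 1/6 allotted to Dagny's branch passes to Dagny's issue by representation.
The 1/6 is divided into 2 equal shares of 1/12 among Kolbein, Eirik.
Kolbein is living and takes 1/12.
Eirik is living and takes 1/12.
Hallvard is living and takes 1/6.
Ragna predeceased; the 1/3 allotted to Ragna's branch passes to Ragna's issue by representation.
The 1/3 is divided into 3 equal shares of 1/9 among Ylva, Ingeborg, Brynja.
Ylva is living and takes 1/9.
Ingeborg is living and takes 1/9.
Brynja is living and takes 1/9.
Frida is living and takes 1/3.

Brynja 1/9; Eirik 1/12; Frida 1/3; Hallvard 1/6; Ingeborg 1/9; Kolbein 1/12; Ylva 1/9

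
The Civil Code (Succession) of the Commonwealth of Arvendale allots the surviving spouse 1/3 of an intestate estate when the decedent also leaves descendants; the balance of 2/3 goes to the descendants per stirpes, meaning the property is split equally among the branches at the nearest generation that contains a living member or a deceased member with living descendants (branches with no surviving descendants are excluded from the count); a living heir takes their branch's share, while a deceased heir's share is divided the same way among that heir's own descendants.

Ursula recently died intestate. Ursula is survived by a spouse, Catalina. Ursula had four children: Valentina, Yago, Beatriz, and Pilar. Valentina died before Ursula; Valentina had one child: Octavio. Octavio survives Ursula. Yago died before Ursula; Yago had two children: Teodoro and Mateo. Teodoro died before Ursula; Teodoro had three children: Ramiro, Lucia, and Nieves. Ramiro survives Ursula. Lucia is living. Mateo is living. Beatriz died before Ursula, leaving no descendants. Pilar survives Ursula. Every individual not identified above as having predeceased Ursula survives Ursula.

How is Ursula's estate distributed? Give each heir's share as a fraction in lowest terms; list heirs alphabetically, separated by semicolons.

Catalina, as surviving spouse, takes 1/3.
The remaining 2/3 passes to Ursula's descendants per stirpes.
Beatriz left no surviving issue, so that branch lapses and is disregarded.
The 2/3 is divided into 3 equal shares of 2/9 among Valentina, Yago, Pilar.
Valentina predeceased; the 2/9 allotted to Valentina's branch passes to Valentina's issue by representation.
Octavio is the sole taker at this level and receives the full 2/9.
Yago predeceased; the 2/9 allotted to Yago's branch passes to Yago's issue by representation.
The 2/9 is divided into 2 equal shares of 1/9 among Teodoro, Mateo.
Teodoro predeceased; the 1/9 allotted to Teodoro's branch passes to Teodoro's issue by representation.
The 1/9 is divided into 3 equal shares of 1/27 among Ramiro, Lucia, Nieves.
Ramiro is living and takes 1/27.
Lucia is living and takes 1/27.
Nieves is living and takes 1/27.
Mateo is living and takes 1/9.
Pilar is living and takes 2/9.

Catalina 1/3; Lucia 1/27; Mateo 1/9; Nieves 1/27; Octavio 2/9; Pilar 2/9; Ramiro 1/27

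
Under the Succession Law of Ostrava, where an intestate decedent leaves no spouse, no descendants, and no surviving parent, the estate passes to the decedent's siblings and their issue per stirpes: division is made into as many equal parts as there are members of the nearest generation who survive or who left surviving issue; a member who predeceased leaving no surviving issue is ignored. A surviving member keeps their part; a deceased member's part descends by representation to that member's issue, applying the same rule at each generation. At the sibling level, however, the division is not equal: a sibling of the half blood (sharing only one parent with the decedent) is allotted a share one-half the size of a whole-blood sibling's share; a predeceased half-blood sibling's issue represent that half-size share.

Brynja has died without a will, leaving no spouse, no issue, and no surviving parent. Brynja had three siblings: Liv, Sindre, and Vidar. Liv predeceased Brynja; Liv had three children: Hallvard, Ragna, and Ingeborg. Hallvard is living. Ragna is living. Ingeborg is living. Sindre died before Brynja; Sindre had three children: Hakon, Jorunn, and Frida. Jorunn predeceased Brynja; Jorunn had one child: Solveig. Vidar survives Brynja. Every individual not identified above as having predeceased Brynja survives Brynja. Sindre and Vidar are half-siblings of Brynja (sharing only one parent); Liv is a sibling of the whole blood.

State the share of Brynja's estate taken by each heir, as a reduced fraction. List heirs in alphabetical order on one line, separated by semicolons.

No spouse, descendants, or parent survives, so the estate passes to Brynja's siblings per stirpes.
Half-blood siblings count for one-half the weight of whole-blood siblings at the initial division.
Dividing 1 in proportion to weights (total weight 2): Liv (weight 1) → 1/2; Sindre (weight 1/2) → 1/4; Vidar (weight 1/2) → 1/4.
Liv predeceased; the 1/2 allotted to Liv's branch passes to Liv's issue by representation.
The 1/2 is divided into 3 equal shares of 1/6 among Hallvard, Ragna, Ingeborg.
Hallvard is living and takes 1/6.
Ragna is living and takes 1/6.
Ingeborg is living and takes 1/6.
Sindre predeceased; the 1/4 allotted to Sindre's branch passes to Sindre's issue by representation.
The 1/4 is divided into 3 equal shares of 1/12 among Hakon, Jorunn, Frida.
Hakon is living and takes 1/12.
Jorunn predeceased; the 1/12 allotted to Jorunn's branch passes to Jorunn's issue by representation.
Solveig is the sole taker at this level and receives the full 1/12.
Frida is living and takes 1/12.
Vidar is living and takes 1/4.

Frida 1/12; Hakon 1/12; Hallvard 1/6; Ingeborg 1/6; Ragna 1/6; Solveig 1/12; Vidar 1/4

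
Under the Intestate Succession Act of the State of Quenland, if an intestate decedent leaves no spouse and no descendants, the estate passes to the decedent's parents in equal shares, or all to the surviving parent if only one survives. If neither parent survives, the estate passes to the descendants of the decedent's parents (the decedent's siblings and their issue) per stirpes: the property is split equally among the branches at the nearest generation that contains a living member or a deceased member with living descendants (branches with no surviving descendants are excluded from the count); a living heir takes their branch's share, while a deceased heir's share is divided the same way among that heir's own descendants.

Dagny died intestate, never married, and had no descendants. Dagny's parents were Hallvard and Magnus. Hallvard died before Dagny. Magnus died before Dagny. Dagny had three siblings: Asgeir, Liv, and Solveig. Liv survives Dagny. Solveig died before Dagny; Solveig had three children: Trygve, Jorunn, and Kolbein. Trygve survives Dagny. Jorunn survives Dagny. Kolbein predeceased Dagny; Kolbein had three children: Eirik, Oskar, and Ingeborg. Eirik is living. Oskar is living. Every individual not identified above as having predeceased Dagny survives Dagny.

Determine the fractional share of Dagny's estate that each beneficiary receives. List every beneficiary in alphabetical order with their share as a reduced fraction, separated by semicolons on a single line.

Neither parent survives and there are no descendants, so the estate passes to Dagny's siblings and their issue per stirpes.
The estate is divided into 3 equal shares of 1/3 among Asgeir, Liv, Solveig.
Asgeir is living and takes 1/3.
Liv is living and takes 1/3.
Solveig predeceased; the 1/3 allotted to Solveig's branch passes to Solveig's issue by representation.
The 1/3 is divided into 3 equal shares of 1/9 among Trygve, Jorunn, Kolbein.
Trygve is living and takes 1/9.
Jorunn is living and takes 1/9.
Kolbein predeceased; the 1/9 allotted to Kolbein's branch passes to Kolbein's issue by representation.
The 1/9 is divided into 3 equal shares of 1/27 among Eirik, Oskar, Ingeborg.
Eirik is living and takes 1/27.
Oskar is living and takes 1/27.
Ingeborg is living and takes 1/27.

Asgeir 1/3; Eirik 1/27; Ingeborg 1/27; Jorunn 1/9; Liv 1/3; Oskar 1/27; Trygve 1/9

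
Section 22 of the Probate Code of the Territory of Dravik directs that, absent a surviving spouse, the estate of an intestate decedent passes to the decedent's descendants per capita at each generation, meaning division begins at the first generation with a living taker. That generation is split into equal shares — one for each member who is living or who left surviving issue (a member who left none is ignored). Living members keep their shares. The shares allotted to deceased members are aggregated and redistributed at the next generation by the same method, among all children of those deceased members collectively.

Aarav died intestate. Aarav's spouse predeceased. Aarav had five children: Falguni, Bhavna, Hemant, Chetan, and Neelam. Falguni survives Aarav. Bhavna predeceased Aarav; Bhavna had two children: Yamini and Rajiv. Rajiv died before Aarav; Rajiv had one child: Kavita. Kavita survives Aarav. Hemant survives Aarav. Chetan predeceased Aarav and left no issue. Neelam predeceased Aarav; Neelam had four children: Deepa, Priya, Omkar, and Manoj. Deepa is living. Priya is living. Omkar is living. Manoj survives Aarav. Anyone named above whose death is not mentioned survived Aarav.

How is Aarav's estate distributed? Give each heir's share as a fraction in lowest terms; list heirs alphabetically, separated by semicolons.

There is no surviving spouse, so the entire estate passes to Aarav's descendants per capita at each generation.
At generation 1 (Falguni, Bhavna, Hemant, Neelam) there are 4 shares of (1)/4 = 1/4 each.
Living: Falguni and Hemant — each takes 1/4.
Deceased: Bhavna and Neelam. Their combined 1/2 is pooled and carried to generation 2.
At generation 2 (Yamini, Rajiv, Deepa, Priya, Omkar, Manoj) there are 6 shares of (1/2)/6 = 1/12 each.
Living: Yamini, Deepa, Priya, Omkar, and Manoj — each takes 1/12.
Deceased: Rajiv. That 1/12 share is carried to generation 3.
At generation 3 (Kavita) there are 1 shares of (1/12)/1 = 1/12 each.
Living: Kavita — each takes 1/12.

Deepa 1/12; Falguni 1/4; Hemant 1/4; Kavita 1/12; Manoj 1/12; Omkar 1/12; Priya 1/12; Yamini 1/12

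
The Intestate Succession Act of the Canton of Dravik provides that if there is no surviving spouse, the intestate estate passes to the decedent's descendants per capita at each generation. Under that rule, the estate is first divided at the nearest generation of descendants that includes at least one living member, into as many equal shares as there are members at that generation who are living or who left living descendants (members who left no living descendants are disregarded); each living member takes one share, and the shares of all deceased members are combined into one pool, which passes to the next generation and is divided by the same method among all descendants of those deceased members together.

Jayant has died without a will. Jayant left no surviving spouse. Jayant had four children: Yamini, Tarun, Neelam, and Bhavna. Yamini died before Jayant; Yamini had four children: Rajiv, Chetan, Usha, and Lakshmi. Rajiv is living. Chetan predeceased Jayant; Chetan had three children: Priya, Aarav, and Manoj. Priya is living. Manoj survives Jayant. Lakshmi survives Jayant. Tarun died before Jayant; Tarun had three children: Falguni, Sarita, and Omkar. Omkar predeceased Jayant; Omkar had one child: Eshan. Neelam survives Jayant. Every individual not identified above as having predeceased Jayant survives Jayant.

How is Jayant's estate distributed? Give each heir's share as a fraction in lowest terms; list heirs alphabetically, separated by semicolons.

Aarav 1/28; Bhavna 1/4; Eshan 1/28; Falguni 1/14; Lakshmi 1/14; Manoj 1/28; Neelam 1/4; Priya 1/28; Rajiv 1/14; Sarita 1/14; Usha 1/14

There is no surviving spouse, so the entire estate passes to Jayant's descendants per capita at each generation.
At generation 1 (Yamini, Tarun, Neelam, Bhavna) there are 4 shares of (1)/4 = 1/4 each.
Living: Neelam and Bhavna — each takes 1/4.
Deceased: Yamini and Tarun. Their combined 1/2 is pooled and carried to generation 2.
At generation 2 (Rajiv, Chetan, Usha, Lakshmi, Falguni, Sarita, Omkar) there are 7 shares of (1/2)/7 = 1/14 each.
Living: Rajiv, Usha, Lakshmi, Falguni, and Sarita — each takes 1/14.
Deceased: Chetan and Omkar. Their combined 1/7 is pooled and carried to generation 3.
At generation 3 (Priya, Aarav, Manoj, Eshan) there are 4 shares of (1/7)/4 = 1/28 each.
Living: Priya, Aarav, Manoj, and Eshan — each takes 1/28.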